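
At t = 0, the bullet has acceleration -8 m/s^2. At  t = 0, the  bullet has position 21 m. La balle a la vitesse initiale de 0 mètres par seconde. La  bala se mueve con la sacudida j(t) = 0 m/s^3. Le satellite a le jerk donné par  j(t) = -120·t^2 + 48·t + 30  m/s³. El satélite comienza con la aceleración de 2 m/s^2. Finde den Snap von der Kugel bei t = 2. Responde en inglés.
We must differentiate our jerk equation j(t) = 0 1 time. Taking d/dt of j(t), we find s(t) = 0. From the given snap equation s(t) = 0, we substitute t = 2 to get s = 0.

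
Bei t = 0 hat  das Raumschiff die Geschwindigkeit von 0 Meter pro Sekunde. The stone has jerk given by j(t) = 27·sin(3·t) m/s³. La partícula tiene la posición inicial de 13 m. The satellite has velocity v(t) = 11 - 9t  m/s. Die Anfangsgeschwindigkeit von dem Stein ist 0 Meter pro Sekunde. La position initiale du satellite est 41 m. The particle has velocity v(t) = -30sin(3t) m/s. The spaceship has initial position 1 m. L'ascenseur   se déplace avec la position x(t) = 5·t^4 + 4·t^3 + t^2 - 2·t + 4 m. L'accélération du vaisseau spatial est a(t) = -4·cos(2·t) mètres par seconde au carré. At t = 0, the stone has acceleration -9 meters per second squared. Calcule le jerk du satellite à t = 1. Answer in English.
To solve this, we need to take 2 derivatives of our velocity equation v(t) = 11 - 9·t. The derivative of velocity gives acceleration: a(t) = -9. Differentiating acceleration, we get jerk: j(t) = 0. Using j(t) = 0 and substituting t = 1, we find j = 0.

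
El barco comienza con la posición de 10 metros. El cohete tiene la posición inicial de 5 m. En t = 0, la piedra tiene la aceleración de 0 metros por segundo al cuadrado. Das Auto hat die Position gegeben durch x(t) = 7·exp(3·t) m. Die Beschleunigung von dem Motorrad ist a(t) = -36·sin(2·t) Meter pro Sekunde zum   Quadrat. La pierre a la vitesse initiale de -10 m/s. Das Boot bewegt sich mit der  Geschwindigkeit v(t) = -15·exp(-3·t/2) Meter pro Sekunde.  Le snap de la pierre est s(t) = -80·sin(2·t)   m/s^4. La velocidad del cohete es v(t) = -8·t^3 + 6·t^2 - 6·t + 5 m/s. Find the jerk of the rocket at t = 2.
We must differentiate our velocity equation v(t) = -8·t^3 + 6·t^2 - 6·t + 5 2 times. Differentiating velocity, we get acceleration: a(t) = -24·t^2 + 12·t - 6. Differentiating acceleration, we get jerk: j(t) = 12 - 48·t. Using j(t) = 12 - 48·t and substituting t = 2, we find j = -84.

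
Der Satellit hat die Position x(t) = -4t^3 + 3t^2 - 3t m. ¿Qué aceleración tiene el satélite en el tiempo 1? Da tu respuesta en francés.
Pour résoudre ceci, nous devons prendre 2 dérivées de notre équation de la position x(t) = -4·t^3 + 3·t^2 - 3·t. La dérivée de la position donne la vitesse: v(t) = -12·t^2 + 6·t - 3. La dérivée de la vitesse donne l'accélération: a(t) = 6 - 24·t. Nous avons l'accélération a(t) = 6 - 24·t. En substituant t = 1: a(1) = -18.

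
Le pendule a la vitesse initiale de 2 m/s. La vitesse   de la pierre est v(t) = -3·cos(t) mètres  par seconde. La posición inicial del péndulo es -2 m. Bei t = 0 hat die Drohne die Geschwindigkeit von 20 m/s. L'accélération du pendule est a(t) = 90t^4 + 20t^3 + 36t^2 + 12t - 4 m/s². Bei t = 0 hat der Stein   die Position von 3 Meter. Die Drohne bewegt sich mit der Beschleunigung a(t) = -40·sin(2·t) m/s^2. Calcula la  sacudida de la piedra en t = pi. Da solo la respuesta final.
En t = pi, j = -3.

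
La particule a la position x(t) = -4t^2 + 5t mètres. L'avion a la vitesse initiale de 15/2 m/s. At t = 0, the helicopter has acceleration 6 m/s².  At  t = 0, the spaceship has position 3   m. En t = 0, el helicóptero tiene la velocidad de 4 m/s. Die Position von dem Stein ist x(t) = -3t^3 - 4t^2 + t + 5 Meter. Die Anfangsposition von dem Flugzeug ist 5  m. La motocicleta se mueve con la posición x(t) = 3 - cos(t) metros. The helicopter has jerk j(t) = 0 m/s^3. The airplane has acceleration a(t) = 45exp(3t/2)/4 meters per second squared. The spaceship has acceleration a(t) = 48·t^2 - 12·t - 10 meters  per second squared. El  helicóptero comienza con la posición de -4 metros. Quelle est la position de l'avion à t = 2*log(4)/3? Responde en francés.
Pour résoudre ceci, nous devons prendre 2 primitives de notre équation de l'accélération a(t) = 45·exp(3·t/2)/4. La primitive de l'accélération est la vitesse. En utilisant v(0) = 15/2, nous obtenons v(t) = 15·exp(3·t/2)/2. En prenant ∫v(t)dt et en appliquant x(0) = 5, nous trouvons x(t) = 5·exp(3·t/2). Nous avons la position x(t) = 5·exp(3·t/2). En substituant t = 2*log(4)/3: x(2*log(4)/3) = 20.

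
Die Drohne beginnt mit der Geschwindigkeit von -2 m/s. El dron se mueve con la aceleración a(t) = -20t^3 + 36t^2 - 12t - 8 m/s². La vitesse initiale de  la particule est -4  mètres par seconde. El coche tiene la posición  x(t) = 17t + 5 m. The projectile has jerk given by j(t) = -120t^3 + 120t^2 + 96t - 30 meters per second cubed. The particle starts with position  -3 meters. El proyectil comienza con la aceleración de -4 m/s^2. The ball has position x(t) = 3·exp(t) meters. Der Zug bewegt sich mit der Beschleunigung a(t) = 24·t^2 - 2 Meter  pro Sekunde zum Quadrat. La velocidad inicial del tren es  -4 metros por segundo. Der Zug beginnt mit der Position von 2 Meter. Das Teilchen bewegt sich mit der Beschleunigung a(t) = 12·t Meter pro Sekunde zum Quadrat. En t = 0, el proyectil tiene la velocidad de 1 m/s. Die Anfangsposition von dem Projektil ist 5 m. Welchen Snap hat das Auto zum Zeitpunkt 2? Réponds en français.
En partant de la position x(t) = 17·t + 5, nous prenons 4 dérivées. La dérivée de la position donne la vitesse: v(t) = 17. En prenant d/dt de v(t), nous trouvons a(t) = 0. En prenant d/dt de a(t), nous trouvons j(t) = 0. En dérivant le jerk, nous obtenons le snap: s(t) = 0. Nous avons le snap s(t) = 0. En substituant t = 2: s(2) = 0.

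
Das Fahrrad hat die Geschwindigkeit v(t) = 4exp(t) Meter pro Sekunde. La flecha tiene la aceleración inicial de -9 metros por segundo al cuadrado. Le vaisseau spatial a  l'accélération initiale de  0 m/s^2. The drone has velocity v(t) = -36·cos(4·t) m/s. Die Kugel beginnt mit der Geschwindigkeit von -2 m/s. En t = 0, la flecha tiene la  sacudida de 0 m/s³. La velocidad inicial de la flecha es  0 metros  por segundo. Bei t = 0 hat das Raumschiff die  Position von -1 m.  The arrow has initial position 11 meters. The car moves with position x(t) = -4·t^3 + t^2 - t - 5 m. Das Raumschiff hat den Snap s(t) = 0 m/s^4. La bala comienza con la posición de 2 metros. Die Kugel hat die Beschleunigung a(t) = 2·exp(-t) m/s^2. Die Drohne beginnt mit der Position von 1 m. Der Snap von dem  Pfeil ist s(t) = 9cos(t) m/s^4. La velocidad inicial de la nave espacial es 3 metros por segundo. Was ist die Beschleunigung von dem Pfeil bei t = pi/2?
Wir müssen unsere Gleichung für den Snap s(t) = 9·cos(t) 2-mal integrieren. Durch Integration von dem Snap und Verwendung der Anfangsbedingung j(0) = 0, erhalten wir j(t) = 9·sin(t). Durch Integration von dem Ruck und Verwendung der Anfangsbedingung a(0) = -9, erhalten wir a(t) = -9·cos(t). Aus der Gleichung für die Beschleunigung a(t) = -9·cos(t), setzen wir t = pi/2 ein und erhalten a = 0.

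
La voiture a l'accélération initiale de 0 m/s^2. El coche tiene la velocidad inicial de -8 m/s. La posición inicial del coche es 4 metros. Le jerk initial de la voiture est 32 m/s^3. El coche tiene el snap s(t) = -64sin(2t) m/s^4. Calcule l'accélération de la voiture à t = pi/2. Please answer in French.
Nous devons trouver l'intégrale de notre équation du snap s(t) = -64·sin(2·t) 2 fois. En intégrant le snap et en utilisant la condition initiale j(0) = 32, nous obtenons j(t) = 32·cos(2·t). L'intégrale du jerk est l'accélération. En utilisant a(0) = 0, nous obtenons a(t) = 16·sin(2·t). Nous avons l'accélération a(t) = 16·sin(2·t). En substituant t = pi/2: a(pi/2) = 0.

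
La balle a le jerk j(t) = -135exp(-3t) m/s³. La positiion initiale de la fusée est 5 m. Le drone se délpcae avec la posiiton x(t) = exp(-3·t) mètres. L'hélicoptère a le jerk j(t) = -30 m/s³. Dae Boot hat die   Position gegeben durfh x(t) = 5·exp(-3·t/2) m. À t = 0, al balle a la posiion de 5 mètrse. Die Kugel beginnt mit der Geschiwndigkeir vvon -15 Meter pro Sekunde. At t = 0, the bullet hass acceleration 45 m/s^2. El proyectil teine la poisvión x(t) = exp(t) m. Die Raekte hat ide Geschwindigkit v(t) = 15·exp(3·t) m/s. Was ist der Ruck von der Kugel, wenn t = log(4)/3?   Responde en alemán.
Wir haben den Ruck j(t) = -135·exp(-3·t). Durch Einsetzen von t = log(4)/3: j(log(4)/3) = -135/4.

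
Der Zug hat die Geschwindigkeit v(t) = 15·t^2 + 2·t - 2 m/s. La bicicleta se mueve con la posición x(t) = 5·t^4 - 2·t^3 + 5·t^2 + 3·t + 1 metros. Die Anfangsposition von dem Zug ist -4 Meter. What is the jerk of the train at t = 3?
We must differentiate our velocity equation v(t) = 15·t^2 + 2·t - 2 2 times. Differentiating velocity, we get acceleration: a(t) = 30·t + 2. Taking d/dt of a(t), we find j(t) = 30. Using j(t) = 30 and substituting t = 3, we find j = 30.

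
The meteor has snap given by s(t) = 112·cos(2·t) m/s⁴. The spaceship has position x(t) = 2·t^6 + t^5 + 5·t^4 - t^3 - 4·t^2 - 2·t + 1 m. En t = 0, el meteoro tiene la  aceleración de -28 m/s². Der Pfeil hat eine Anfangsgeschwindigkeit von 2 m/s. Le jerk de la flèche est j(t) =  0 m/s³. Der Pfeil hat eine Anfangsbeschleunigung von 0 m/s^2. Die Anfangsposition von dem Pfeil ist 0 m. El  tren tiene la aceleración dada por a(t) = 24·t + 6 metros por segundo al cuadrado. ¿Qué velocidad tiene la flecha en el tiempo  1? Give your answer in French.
Nous devons trouver l'intégrale de notre équation du jerk j(t) = 0 2 fois. L'intégrale du jerk, avec a(0) = 0, donne l'accélération: a(t) = 0. En prenant ∫a(t)dt et en appliquant v(0) = 2, nous trouvons v(t) = 2. De l'équation de la vitesse v(t) = 2, nous substituons t = 1 pour obtenir v = 2.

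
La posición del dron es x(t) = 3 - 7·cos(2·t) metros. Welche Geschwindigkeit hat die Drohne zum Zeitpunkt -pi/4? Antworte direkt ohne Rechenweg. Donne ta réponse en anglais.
v(-pi/4) = -14.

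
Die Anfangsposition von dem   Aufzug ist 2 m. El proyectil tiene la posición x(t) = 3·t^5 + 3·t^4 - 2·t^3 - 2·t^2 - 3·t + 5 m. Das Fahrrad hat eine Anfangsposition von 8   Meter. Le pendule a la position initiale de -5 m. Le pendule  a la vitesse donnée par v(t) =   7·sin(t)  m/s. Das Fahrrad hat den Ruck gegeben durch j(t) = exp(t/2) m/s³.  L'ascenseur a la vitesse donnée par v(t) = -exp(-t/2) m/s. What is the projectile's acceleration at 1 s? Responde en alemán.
Wir müssen unsere Gleichung für die Position x(t) = 3·t^5 + 3·t^4 - 2·t^3 - 2·t^2 - 3·t + 5 2-mal ableiten. Durch Ableiten von der Position erhalten wir die Geschwindigkeit: v(t) = 15·t^4 + 12·t^3 - 6·t^2 - 4·t - 3. Die Ableitung von der Geschwindigkeit ergibt die Beschleunigung: a(t) = 60·t^3 + 36·t^2 - 12·t - 4. Wir haben die Beschleunigung a(t) = 60·t^3 + 36·t^2 - 12·t - 4. Durch Einsetzen von t = 1: a(1) = 80.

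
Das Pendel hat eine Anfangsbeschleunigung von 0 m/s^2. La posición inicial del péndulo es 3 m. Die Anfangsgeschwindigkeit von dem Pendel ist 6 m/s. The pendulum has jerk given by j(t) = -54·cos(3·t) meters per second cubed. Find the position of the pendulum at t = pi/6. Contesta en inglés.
Starting from jerk j(t) = -54·cos(3·t), we take 3 antiderivatives. The antiderivative of jerk, with a(0) = 0, gives acceleration: a(t) = -18·sin(3·t). Integrating acceleration and using the initial condition v(0) = 6, we get v(t) = 6·cos(3·t). Integrating velocity and using the initial condition x(0) = 3, we get x(t) = 2·sin(3·t) + 3. From the given position equation x(t) = 2·sin(3·t) + 3, we substitute t = pi/6 to get x = 5.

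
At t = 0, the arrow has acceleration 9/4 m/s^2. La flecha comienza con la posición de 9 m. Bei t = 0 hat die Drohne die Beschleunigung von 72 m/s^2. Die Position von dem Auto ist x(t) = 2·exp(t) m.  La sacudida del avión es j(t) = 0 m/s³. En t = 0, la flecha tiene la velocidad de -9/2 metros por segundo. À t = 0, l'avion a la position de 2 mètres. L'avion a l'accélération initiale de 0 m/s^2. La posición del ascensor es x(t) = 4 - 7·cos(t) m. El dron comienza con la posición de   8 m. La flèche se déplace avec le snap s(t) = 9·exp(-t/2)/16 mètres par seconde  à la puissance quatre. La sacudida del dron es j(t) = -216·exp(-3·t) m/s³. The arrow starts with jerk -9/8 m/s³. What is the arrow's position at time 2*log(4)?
To find the answer, we compute 4 integrals of s(t) = 9·exp(-t/2)/16. The antiderivative of snap is jerk. Using j(0) = -9/8, we get j(t) = -9·exp(-t/2)/8. Finding the integral of j(t) and using a(0) = 9/4: a(t) = 9·exp(-t/2)/4. Integrating acceleration and using the initial condition v(0) = -9/2, we get v(t) = -9·exp(-t/2)/2. The antiderivative of velocity is position. Using x(0) = 9, we get x(t) = 9·exp(-t/2). From the given position equation x(t) = 9·exp(-t/2), we substitute t = 2*log(4) to get x = 9/4.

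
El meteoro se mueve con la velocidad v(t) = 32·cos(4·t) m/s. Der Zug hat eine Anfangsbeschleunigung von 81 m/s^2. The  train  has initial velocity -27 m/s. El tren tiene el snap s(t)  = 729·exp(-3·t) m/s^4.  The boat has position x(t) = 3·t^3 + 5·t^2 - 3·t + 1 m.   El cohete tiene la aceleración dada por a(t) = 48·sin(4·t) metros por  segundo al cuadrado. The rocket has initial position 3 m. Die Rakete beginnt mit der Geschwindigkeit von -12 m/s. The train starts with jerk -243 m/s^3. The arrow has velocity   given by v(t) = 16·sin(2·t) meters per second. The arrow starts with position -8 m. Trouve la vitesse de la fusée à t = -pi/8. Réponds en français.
Nous devons trouver la primitive de notre équation de l'accélération a(t) = 48·sin(4·t) 1 fois. En prenant ∫a(t)dt et en appliquant v(0) = -12, nous trouvons v(t) = -12·cos(4·t). De l'équation de la vitesse v(t) = -12·cos(4·t), nous substituons t = -pi/8 pour obtenir v = 0.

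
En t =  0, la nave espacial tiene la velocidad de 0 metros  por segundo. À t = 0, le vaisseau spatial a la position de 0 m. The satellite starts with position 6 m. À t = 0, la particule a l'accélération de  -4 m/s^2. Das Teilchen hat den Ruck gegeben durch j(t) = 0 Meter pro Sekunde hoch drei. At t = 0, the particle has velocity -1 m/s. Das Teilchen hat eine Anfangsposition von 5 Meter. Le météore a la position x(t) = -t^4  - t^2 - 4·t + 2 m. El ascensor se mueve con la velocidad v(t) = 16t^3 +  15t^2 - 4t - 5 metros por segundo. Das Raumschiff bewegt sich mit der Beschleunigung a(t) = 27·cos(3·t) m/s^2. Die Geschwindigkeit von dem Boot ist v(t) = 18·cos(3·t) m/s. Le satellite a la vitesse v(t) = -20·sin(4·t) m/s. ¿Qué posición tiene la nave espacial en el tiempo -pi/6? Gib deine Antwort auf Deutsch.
Um dies zu lösen, müssen wir 2 Stammfunktionen unserer Gleichung für die Beschleunigung a(t) = 27·cos(3·t) finden. Die Stammfunktion von der Beschleunigung, mit v(0) = 0, ergibt die Geschwindigkeit: v(t) = 9·sin(3·t). Mit ∫v(t)dt und Anwendung von x(0) = 0, finden wir x(t) = 3 - 3·cos(3·t). Aus der Gleichung für die Position x(t) = 3 - 3·cos(3·t), setzen wir t = -pi/6 ein und erhalten x = 3.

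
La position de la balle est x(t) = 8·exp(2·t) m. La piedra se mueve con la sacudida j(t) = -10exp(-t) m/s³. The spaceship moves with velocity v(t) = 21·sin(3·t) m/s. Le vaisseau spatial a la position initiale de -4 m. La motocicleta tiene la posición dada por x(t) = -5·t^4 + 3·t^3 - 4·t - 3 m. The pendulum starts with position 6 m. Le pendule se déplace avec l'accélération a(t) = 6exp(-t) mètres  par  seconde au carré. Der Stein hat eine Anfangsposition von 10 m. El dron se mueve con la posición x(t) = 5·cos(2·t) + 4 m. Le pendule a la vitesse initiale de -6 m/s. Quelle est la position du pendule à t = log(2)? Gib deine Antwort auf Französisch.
En partant de l'accélération a(t) = 6·exp(-t), nous prenons 2 primitives. En intégrant l'accélération et en utilisant la condition initiale v(0) = -6, nous obtenons v(t) = -6·exp(-t). En intégrant la vitesse et en utilisant la condition initiale x(0) = 6, nous obtenons x(t) = 6·exp(-t). Nous avons la position x(t) = 6·exp(-t). En substituant t = log(2): x(log(2)) = 3.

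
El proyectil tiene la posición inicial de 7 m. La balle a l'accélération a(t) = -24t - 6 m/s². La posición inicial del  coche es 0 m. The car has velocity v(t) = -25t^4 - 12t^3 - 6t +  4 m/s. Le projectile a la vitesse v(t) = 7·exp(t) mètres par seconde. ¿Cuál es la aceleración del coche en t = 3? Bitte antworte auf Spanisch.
Debemos derivar nuestra ecuación de la velocidad v(t) = -25·t^4 - 12·t^3 - 6·t + 4 1 vez. Derivando la velocidad, obtenemos la aceleración: a(t) = -100·t^3 - 36·t^2 - 6. Tenemos la aceleración a(t) = -100·t^3 - 36·t^2 - 6. Sustituyendo t = 3: a(3) = -3030.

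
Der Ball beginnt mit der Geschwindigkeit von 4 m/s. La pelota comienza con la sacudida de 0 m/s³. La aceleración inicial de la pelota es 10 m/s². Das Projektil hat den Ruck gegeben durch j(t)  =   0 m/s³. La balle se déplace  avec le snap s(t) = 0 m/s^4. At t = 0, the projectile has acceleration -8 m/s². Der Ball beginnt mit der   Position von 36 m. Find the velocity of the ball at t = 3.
We must find the integral of our snap equation s(t) = 0 3 times. The antiderivative of snap is jerk. Using j(0) = 0, we get j(t) = 0. Integrating jerk and using the initial condition a(0) = 10, we get a(t) = 10. The integral of acceleration is velocity. Using v(0) = 4, we get v(t) = 10·t + 4. Using v(t) = 10·t + 4 and substituting t = 3, we find v = 34.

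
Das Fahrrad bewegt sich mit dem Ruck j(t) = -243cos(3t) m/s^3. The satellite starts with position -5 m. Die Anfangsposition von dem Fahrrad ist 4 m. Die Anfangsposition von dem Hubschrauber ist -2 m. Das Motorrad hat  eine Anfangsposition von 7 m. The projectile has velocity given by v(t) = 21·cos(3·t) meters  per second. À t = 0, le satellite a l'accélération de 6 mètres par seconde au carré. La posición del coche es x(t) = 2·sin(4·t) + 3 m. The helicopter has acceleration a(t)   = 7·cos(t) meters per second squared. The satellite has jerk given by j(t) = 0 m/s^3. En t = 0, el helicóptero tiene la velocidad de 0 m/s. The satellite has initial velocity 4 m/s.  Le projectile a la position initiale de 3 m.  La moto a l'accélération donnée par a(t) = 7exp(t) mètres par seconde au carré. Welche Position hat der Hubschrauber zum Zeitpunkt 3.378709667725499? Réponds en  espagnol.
Necesitamos integrar nuestra ecuación de la aceleración a(t) = 7·cos(t) 2 veces. La integral de la aceleración es la velocidad. Usando v(0) = 0, obtenemos v(t) = 7·sin(t). Integrando la velocidad y usando la condición inicial x(0) = -2, obtenemos x(t) = 5 - 7·cos(t). Usando x(t) = 5 - 7·cos(t) y sustituyendo t = 3.378709667725499, encontramos x = 11.8041346136919.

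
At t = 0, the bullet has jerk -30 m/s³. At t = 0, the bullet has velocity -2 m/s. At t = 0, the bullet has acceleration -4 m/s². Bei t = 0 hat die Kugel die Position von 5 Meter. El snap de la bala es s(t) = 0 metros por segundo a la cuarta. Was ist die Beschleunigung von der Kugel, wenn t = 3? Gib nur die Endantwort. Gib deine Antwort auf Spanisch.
La aceleración en t = 3 es a = -94.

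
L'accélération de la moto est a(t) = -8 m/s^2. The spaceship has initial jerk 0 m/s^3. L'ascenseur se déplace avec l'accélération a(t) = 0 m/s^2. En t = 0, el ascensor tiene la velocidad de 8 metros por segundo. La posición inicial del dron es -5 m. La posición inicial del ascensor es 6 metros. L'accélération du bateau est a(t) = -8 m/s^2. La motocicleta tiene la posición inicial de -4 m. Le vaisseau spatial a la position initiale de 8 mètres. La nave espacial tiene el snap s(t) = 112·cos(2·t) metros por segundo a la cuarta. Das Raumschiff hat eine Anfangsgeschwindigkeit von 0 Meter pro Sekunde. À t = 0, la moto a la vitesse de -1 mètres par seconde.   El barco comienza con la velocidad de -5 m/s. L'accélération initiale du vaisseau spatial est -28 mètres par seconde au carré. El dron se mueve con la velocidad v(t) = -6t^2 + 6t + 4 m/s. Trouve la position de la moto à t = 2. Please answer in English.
To find the answer, we compute 2 integrals of a(t) = -8. The antiderivative of acceleration, with v(0) = -1, gives velocity: v(t) = -8·t - 1. The antiderivative of velocity, with x(0) = -4, gives position: x(t) = -4·t^2 - t - 4. From the given position equation x(t) = -4·t^2 - t - 4, we substitute t = 2 to get x = -22.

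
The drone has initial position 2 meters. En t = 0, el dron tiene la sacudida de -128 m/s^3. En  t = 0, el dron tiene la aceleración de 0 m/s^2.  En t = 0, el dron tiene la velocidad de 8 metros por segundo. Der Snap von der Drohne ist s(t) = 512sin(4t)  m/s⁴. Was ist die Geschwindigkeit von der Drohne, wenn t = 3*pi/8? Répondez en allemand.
Wir müssen unsere Gleichung für den Snap s(t) = 512·sin(4·t) 3-mal integrieren. Die Stammfunktion von dem Snap ist der Ruck. Mit j(0) = -128 erhalten wir j(t) = -128·cos(4·t). Die Stammfunktion von dem Ruck ist die Beschleunigung. Mit a(0) = 0 erhalten wir a(t) = -32·sin(4·t). Das Integral von der Beschleunigung ist die Geschwindigkeit. Mit v(0) = 8 erhalten wir v(t) = 8·cos(4·t). Mit v(t) = 8·cos(4·t) und Einsetzen von t = 3*pi/8, finden wir v = 0.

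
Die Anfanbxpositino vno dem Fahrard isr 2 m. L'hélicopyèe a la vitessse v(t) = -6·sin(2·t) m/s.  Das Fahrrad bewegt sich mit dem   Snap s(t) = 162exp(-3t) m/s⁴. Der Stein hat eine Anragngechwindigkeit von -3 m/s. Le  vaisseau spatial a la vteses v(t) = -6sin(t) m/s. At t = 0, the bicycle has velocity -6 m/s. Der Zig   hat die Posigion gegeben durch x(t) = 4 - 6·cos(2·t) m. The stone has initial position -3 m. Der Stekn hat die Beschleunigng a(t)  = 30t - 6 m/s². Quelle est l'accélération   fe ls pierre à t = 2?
En utilisant a(t) = 30·t - 6 et en substituant t = 2, nous trouvons a = 54.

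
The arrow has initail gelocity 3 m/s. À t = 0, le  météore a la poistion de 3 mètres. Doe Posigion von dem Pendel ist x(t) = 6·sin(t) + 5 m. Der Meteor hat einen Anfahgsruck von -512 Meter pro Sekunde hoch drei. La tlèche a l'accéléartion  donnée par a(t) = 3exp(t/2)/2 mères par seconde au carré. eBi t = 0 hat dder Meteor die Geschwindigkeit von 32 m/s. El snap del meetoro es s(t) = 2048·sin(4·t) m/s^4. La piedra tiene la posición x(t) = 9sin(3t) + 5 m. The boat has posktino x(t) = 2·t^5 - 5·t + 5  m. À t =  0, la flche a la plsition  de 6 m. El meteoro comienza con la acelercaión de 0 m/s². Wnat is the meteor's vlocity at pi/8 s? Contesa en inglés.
We must find the antiderivative of our snap equation s(t) = 2048·sin(4·t) 3 times. Integrating snap and using the initial condition j(0) = -512, we get j(t) = -512·cos(4·t). Finding the integral of j(t) and using a(0) = 0: a(t) = -128·sin(4·t). The antiderivative of acceleration is velocity. Using v(0) = 32, we get v(t) = 32·cos(4·t). Using v(t) = 32·cos(4·t) and substituting t = pi/8, we find v = 0.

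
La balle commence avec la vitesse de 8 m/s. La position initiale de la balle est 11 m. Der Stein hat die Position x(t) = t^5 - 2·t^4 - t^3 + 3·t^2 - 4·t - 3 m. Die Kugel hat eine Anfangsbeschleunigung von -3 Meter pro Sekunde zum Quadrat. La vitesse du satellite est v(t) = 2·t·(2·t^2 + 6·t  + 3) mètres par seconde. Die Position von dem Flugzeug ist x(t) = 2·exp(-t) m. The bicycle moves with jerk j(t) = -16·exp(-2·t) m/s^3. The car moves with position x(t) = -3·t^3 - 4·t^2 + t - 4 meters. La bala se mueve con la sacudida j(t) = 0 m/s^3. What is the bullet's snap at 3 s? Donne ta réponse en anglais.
To solve this, we need to take 1 derivative of our jerk equation j(t) = 0. The derivative of jerk gives snap: s(t) = 0. From the given snap equation s(t) = 0, we substitute t = 3 to get s = 0.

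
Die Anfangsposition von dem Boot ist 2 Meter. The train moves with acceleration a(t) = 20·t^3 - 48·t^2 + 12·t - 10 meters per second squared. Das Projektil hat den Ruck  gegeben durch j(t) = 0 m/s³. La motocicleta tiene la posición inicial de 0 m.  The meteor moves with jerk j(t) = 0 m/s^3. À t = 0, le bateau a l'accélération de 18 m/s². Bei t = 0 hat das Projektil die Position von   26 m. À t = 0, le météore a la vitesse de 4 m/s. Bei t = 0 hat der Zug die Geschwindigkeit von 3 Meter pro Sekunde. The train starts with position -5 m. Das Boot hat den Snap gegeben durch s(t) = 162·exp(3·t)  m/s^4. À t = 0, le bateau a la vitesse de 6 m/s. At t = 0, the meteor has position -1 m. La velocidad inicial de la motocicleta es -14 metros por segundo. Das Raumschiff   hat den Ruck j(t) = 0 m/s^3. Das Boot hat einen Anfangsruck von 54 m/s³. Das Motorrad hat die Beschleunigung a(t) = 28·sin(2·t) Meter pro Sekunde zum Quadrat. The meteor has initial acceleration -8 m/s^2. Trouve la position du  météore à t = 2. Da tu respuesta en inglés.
To solve this, we need to take 3 antiderivatives of our jerk equation j(t) = 0. Finding the integral of j(t) and using a(0) = -8: a(t) = -8. Taking ∫a(t)dt and applying v(0) = 4, we find v(t) = 4 - 8·t. Finding the antiderivative of v(t) and using x(0) = -1: x(t) = -4·t^2 + 4·t - 1. From the given position equation x(t) = -4·t^2 + 4·t - 1, we substitute t = 2 to get x = -9.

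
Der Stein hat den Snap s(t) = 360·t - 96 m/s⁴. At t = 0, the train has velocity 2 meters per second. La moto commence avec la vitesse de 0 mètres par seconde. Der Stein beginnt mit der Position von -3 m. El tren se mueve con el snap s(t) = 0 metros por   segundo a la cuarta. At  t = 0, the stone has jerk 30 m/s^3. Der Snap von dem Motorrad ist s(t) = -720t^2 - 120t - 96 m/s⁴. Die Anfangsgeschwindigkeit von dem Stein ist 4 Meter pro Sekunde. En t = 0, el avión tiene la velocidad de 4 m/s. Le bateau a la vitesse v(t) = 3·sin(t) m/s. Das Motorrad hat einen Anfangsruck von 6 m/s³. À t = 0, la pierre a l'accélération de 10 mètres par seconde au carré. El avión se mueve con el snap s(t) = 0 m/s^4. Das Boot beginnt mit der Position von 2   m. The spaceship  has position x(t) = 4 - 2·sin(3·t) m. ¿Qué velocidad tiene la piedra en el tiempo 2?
Debemos encontrar la integral de nuestra ecuación del snap s(t) = 360·t - 96 3 veces. La integral del snap es la sacudida. Usando j(0) = 30, obtenemos j(t) = 180·t^2 - 96·t + 30. Tomando ∫j(t)dt y aplicando a(0) = 10, encontramos a(t) = 60·t^3 - 48·t^2 + 30·t + 10. La antiderivada de la aceleración, con v(0) = 4, da la velocidad: v(t) = 15·t^4 - 16·t^3 + 15·t^2 + 10·t + 4. Usando v(t) = 15·t^4 - 16·t^3 + 15·t^2 + 10·t + 4 y sustituyendo t = 2, encontramos v = 196.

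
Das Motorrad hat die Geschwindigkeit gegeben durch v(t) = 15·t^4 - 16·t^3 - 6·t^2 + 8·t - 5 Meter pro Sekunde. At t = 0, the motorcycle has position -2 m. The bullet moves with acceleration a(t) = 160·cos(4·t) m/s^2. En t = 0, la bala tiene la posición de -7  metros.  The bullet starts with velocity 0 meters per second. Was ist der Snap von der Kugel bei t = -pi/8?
Um dies zu lösen, müssen wir 2 Ableitungen unserer Gleichung für die Beschleunigung a(t) = 160·cos(4·t) nehmen. Mit d/dt von a(t) finden wir j(t) = -640·sin(4·t). Mit d/dt von j(t) finden wir s(t) = -2560·cos(4·t). Mit s(t) = -2560·cos(4·t) und Einsetzen von t = -pi/8, finden wir s = 0.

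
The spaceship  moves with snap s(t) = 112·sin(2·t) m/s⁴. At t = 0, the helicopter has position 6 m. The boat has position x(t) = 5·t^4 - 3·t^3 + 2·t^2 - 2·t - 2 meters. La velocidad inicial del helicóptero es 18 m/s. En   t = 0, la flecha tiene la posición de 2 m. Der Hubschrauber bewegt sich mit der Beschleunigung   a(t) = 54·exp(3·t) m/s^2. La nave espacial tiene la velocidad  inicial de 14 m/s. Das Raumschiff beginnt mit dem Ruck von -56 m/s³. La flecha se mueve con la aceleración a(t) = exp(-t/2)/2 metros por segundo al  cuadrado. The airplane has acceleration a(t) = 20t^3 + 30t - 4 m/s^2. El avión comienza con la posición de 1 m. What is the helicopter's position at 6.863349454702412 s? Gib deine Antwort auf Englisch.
Starting from acceleration a(t) = 54·exp(3·t), we take 2 integrals. Integrating acceleration and using the initial condition v(0) = 18, we get v(t) = 18·exp(3·t). The antiderivative of velocity is position. Using x(0) = 6, we get x(t) = 6·exp(3·t). From the given position equation x(t) = 6·exp(3·t), we substitute t = 6.863349454702412 to get x = 5251648337.58243.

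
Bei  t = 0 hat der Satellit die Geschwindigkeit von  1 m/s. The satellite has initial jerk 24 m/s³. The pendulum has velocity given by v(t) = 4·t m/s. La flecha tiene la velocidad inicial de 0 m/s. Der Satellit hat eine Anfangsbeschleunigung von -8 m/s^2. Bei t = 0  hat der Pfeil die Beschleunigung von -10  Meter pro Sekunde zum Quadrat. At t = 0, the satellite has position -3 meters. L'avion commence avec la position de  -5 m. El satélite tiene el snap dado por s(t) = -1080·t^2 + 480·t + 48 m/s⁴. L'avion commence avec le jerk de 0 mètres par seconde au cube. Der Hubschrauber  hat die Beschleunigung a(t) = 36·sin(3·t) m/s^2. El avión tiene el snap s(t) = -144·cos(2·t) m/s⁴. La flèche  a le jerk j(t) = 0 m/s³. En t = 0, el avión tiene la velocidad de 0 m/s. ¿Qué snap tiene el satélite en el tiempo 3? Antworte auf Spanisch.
De la ecuación del snap s(t) = -1080·t^2 + 480·t + 48, sustituimos t = 3 para obtener s = -8232.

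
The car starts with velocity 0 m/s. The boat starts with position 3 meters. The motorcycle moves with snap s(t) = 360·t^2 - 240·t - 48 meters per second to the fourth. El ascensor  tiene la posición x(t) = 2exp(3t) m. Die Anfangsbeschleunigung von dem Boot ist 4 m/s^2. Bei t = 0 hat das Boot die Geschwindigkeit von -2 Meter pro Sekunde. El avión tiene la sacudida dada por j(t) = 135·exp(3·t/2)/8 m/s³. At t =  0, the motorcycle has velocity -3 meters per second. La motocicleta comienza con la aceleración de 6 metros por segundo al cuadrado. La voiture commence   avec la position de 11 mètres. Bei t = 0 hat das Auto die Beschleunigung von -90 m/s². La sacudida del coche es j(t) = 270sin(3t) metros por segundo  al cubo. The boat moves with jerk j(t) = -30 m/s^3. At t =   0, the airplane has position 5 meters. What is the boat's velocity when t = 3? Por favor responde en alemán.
Um dies zu lösen, müssen wir 2 Stammfunktionen unserer Gleichung für den Ruck j(t) = -30 finden. Durch Integration von dem Ruck und Verwendung der Anfangsbedingung a(0) = 4, erhalten wir a(t) = 4 - 30·t. Mit ∫a(t)dt und Anwendung von v(0) = -2, finden wir v(t) = -15·t^2 + 4·t - 2. Wir haben die Geschwindigkeit v(t) = -15·t^2 + 4·t - 2. Durch Einsetzen von t = 3: v(3) = -125.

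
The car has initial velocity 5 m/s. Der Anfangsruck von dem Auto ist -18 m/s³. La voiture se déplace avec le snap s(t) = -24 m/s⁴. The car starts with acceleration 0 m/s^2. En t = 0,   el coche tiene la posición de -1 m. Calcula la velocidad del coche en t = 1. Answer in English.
We need to integrate our snap equation s(t) = -24 3 times. Taking ∫s(t)dt and applying j(0) = -18, we find j(t) = -24·t - 18. Finding the antiderivative of j(t) and using a(0) = 0: a(t) = 6·t·(-2·t - 3). Integrating acceleration and using the initial condition v(0) = 5, we get v(t) = -4·t^3 - 9·t^2 + 5. We have velocity v(t) = -4·t^3 - 9·t^2 + 5. Substituting t = 1: v(1) = -8.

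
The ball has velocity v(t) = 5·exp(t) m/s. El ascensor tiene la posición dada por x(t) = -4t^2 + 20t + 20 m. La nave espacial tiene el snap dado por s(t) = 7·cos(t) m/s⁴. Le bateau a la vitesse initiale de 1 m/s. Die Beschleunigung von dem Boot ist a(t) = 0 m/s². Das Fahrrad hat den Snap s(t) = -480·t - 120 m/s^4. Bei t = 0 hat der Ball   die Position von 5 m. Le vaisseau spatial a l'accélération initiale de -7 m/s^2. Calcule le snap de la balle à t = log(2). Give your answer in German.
Um dies zu lösen, müssen wir 3 Ableitungen unserer Gleichung für die Geschwindigkeit v(t) = 5·exp(t) nehmen. Durch Ableiten von der Geschwindigkeit erhalten wir die Beschleunigung: a(t) = 5·exp(t). Durch Ableiten von der Beschleunigung erhalten wir den Ruck: j(t) = 5·exp(t). Durch Ableiten von dem Ruck erhalten wir den Snap: s(t) = 5·exp(t). Aus der Gleichung für den Snap s(t) = 5·exp(t), setzen wir t = log(2) ein und erhalten s = 10.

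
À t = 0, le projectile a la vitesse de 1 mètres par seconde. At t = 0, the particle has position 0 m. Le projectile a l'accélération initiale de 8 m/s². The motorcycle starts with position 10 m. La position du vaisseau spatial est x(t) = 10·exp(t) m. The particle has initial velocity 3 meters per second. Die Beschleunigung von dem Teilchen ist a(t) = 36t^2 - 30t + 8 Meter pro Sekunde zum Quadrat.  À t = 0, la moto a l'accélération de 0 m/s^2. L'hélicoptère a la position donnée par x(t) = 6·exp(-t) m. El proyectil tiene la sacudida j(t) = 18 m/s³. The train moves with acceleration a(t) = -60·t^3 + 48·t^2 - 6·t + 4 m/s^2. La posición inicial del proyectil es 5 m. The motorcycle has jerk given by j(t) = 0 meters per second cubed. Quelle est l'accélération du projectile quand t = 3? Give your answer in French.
En partant du jerk j(t) = 18, nous prenons 1 intégrale. En intégrant le jerk et en utilisant la condition initiale a(0) = 8, nous obtenons a(t) = 18·t + 8. En utilisant a(t) = 18·t + 8 et en substituant t = 3, nous trouvons a = 62.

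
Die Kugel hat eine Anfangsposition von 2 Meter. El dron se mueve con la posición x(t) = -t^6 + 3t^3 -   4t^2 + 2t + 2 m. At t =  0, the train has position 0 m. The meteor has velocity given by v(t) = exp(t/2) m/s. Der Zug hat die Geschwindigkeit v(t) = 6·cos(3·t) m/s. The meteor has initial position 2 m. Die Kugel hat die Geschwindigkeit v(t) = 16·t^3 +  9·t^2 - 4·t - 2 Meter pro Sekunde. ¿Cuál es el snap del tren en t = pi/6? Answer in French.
Pour résoudre ceci, nous devons prendre 3 dérivées de notre équation de la vitesse v(t) = 6·cos(3·t). En dérivant la vitesse, nous obtenons l'accélération: a(t) = -18·sin(3·t). En prenant d/dt de a(t), nous trouvons j(t) = -54·cos(3·t). En prenant d/dt de j(t), nous trouvons s(t) = 162·sin(3·t). Nous avons le snap s(t) = 162·sin(3·t). En substituant t = pi/6: s(pi/6) = 162.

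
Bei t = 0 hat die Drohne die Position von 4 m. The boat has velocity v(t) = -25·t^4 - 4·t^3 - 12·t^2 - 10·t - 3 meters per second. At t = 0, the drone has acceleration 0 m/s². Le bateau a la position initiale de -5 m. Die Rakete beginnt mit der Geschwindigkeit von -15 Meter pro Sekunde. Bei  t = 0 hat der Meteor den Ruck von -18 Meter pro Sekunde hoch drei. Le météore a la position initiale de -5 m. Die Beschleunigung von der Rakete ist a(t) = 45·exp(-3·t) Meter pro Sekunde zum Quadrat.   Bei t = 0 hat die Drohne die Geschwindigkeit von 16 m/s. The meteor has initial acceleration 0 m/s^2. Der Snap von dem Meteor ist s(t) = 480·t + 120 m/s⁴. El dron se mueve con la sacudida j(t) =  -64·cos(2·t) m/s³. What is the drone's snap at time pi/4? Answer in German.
Um dies zu lösen, müssen wir 1 Ableitung unserer Gleichung für den Ruck j(t) = -64·cos(2·t) nehmen. Die Ableitung von dem Ruck ergibt den Snap: s(t) = 128·sin(2·t). Aus der Gleichung für den Snap s(t) = 128·sin(2·t), setzen wir t = pi/4 ein und erhalten s = 128.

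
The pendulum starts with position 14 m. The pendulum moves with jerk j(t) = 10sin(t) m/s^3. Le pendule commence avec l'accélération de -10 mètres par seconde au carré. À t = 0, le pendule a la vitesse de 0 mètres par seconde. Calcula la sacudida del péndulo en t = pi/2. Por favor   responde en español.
De la ecuación de la sacudida j(t) = 10·sin(t), sustituimos t = pi/2 para obtener j = 10.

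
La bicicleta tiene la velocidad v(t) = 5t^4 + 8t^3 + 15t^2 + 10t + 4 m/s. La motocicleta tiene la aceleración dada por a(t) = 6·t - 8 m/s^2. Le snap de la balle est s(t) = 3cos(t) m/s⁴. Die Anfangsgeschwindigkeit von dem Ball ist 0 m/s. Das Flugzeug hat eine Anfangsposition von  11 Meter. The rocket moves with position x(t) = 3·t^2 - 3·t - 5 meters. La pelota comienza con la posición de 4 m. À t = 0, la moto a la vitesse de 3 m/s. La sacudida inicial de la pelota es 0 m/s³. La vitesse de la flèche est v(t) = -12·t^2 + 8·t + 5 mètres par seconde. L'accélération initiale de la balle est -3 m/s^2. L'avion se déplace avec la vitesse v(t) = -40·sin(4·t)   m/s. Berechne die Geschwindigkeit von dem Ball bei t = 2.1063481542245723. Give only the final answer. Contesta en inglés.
At t = 2.1063481542245723, v = -2.57996146211099.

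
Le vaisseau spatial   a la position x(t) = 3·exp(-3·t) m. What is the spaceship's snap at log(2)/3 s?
We must differentiate our position equation x(t) = 3·exp(-3·t) 4 times. Differentiating position, we get velocity: v(t) = -9·exp(-3·t). Differentiating velocity, we get acceleration: a(t) = 27·exp(-3·t). Differentiating acceleration, we get jerk: j(t) = -81·exp(-3·t). Taking d/dt of j(t), we find s(t) = 243·exp(-3·t). Using s(t) = 243·exp(-3·t) and substituting t = log(2)/3, we find s = 243/2.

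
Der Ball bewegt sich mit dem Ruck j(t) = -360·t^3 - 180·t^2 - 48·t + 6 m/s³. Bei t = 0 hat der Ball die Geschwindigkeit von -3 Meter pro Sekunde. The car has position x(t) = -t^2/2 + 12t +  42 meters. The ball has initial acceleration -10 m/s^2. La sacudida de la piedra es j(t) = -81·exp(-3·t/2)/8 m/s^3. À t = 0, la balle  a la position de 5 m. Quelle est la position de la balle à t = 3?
Nous devons intégrer notre équation du jerk j(t) = -360·t^3 - 180·t^2 - 48·t + 6 3 fois. L'intégrale du jerk, avec a(0) = -10, donne l'accélération: a(t) = -90·t^4 - 60·t^3 - 24·t^2 + 6·t - 10. En intégrant l'accélération et en utilisant la condition initiale v(0) = -3, nous obtenons v(t) = -18·t^5 - 15·t^4 - 8·t^3 + 3·t^2 - 10·t - 3. En intégrant la vitesse et en utilisant la condition initiale x(0) = 5, nous obtenons x(t) = -3·t^6 - 3·t^5 - 2·t^4 + t^3 - 5·t^2 - 3·t + 5. Nous avons la position x(t) = -3·t^6 - 3·t^5 - 2·t^4 + t^3 - 5·t^2 - 3·t + 5. En substituant t = 3: x(3) = -3100.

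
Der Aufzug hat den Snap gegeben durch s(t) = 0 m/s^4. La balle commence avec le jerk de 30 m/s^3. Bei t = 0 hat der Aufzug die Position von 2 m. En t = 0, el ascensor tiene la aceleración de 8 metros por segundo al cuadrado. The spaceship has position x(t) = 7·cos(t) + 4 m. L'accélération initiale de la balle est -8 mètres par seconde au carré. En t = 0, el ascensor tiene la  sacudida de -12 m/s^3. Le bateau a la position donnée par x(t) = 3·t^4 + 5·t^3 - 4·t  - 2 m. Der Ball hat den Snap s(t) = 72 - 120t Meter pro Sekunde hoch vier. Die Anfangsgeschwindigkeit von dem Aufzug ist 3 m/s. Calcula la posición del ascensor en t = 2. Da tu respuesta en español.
Partiendo del snap s(t) = 0, tomamos 4 antiderivadas. La antiderivada del snap es la sacudida. Usando j(0) = -12, obtenemos j(t) = -12. La integral de la sacudida es la aceleración. Usando a(0) = 8, obtenemos a(t) = 8 - 12·t. Integrando la aceleración y usando la condición inicial v(0) = 3, obtenemos v(t) = -6·t^2 + 8·t + 3. Integrando la velocidad y usando la condición inicial x(0) = 2, obtenemos x(t) = -2·t^3 + 4·t^2 + 3·t + 2. Usando x(t) = -2·t^3 + 4·t^2 + 3·t + 2 y sustituyendo t = 2, encontramos x = 8.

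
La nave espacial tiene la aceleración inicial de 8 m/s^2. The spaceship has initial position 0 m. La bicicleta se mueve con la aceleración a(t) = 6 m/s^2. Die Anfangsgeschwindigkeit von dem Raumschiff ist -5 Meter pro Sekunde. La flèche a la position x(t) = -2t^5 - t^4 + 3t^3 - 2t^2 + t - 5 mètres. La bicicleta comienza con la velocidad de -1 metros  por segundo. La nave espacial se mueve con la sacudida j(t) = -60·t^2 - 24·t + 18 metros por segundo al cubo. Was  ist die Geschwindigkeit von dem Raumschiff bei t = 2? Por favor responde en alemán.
Um dies zu lösen, müssen wir 2 Integrale unserer Gleichung für den Ruck j(t) = -60·t^2 - 24·t + 18 finden. Die Stammfunktion von dem Ruck, mit a(0) = 8, ergibt die Beschleunigung: a(t) = -20·t^3 - 12·t^2 + 18·t + 8. Die Stammfunktion von der Beschleunigung, mit v(0) = -5, ergibt die Geschwindigkeit: v(t) = -5·t^4 - 4·t^3 + 9·t^2 + 8·t - 5. Aus der Gleichung für die Geschwindigkeit v(t) = -5·t^4 - 4·t^3 + 9·t^2 + 8·t - 5, setzen wir t = 2 ein und erhalten v = -65.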